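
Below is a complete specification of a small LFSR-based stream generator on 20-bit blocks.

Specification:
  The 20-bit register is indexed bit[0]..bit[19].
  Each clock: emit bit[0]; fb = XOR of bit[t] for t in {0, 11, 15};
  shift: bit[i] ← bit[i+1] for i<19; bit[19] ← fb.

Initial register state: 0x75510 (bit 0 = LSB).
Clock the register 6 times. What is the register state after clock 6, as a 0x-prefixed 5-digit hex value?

reg_0 = 0x75510
clock 1: out=0, reg = 0x3AA88
clock 2: out=0, reg = 0x1D544
clock 3: out=0, reg = 0x8EAA2
clock 4: out=0, reg = 0x47551
clock 5: out=1, reg = 0xA3AA8
clock 6: out=0, reg = 0xD1D54

0xD1D54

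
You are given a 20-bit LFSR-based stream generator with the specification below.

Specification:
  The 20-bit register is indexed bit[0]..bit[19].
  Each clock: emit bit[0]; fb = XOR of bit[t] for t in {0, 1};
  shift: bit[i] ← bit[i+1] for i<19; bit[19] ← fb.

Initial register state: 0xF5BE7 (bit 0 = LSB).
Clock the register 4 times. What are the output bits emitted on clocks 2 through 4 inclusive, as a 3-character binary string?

reg_0 = 0xF5BE7
clock 1: out=1, reg = 0x7ADF3
clock 2: out=1, reg = 0x3D6F9
clock 3: out=1, reg = 0x9EB7C
clock 4: out=0, reg = 0x4F5BE

110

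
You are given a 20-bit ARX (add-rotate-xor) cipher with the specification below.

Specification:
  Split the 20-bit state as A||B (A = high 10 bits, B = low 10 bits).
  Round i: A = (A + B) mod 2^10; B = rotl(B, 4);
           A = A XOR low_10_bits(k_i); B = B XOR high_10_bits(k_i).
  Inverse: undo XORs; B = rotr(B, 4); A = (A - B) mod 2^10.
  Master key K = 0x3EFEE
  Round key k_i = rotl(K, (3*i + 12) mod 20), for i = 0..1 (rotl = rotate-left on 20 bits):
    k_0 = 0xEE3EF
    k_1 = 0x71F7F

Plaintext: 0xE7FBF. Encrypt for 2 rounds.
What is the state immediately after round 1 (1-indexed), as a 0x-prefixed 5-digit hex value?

0x2C446

s_0 = plaintext = 0xE7FBF
s_1 = Round(s_0, k_0) = 0x2C446
s_2 = Round(s_1, k_1) = 0xE21A6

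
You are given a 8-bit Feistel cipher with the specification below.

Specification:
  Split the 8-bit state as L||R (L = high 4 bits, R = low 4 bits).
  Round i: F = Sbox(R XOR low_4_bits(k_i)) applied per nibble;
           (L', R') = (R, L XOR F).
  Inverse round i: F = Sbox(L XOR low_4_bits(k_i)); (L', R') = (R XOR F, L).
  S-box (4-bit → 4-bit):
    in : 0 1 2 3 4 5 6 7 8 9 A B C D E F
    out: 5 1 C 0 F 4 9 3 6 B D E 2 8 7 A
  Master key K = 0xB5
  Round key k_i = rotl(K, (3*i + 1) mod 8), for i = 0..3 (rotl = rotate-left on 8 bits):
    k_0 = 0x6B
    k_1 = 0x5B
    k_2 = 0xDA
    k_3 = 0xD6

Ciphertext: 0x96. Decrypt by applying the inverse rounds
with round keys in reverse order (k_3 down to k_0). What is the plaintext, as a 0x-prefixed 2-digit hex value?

s_0 = ciphertext = 0x96
s_1 = InvRound(s_0, k_3) = 0xC9
s_2 = InvRound(s_1, k_2) = 0x0C
s_3 = InvRound(s_2, k_1) = 0x20
s_4 = InvRound(s_3, k_0) = 0xB2

0xB2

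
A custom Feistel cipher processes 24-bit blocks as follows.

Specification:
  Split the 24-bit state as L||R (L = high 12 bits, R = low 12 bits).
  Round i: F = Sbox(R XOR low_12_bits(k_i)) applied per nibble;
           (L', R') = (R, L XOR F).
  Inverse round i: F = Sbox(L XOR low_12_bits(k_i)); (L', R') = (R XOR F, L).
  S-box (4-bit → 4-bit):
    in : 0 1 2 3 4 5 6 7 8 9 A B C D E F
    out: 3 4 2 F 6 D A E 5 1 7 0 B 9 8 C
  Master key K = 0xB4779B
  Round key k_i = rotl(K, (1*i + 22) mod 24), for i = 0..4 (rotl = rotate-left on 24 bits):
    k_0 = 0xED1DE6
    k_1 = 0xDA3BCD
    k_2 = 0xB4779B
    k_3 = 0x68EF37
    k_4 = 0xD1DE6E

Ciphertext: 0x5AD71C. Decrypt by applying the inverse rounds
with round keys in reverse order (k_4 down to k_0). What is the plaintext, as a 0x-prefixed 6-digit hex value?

s_0 = ciphertext = 0x5AD71C
s_1 = InvRound(s_0, k_4) = 0x7A35AD
s_2 = InvRound(s_1, k_3) = 0x0BB7A3
s_3 = InvRound(s_2, k_2) = 0x9800BB
s_4 = InvRound(s_3, k_1) = 0x2D2980
s_5 = InvRound(s_4, k_0) = 0x5762D2

0x5762D2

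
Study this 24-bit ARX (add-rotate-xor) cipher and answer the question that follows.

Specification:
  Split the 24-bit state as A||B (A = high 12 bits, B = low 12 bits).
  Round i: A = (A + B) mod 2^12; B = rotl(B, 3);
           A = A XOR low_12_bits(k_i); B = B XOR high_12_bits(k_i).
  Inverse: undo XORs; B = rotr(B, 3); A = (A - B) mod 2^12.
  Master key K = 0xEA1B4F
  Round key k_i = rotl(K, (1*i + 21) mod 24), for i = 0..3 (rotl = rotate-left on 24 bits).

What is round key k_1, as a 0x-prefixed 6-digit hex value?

0xFA86D3

K = 0xEA1B4F
k_0 = rotl(K, (1*0+21) mod 24) = rotl(K, 21) = 0xFD4369
k_1 = rotl(K, (1*1+21) mod 24) = rotl(K, 22) = 0xFA86D3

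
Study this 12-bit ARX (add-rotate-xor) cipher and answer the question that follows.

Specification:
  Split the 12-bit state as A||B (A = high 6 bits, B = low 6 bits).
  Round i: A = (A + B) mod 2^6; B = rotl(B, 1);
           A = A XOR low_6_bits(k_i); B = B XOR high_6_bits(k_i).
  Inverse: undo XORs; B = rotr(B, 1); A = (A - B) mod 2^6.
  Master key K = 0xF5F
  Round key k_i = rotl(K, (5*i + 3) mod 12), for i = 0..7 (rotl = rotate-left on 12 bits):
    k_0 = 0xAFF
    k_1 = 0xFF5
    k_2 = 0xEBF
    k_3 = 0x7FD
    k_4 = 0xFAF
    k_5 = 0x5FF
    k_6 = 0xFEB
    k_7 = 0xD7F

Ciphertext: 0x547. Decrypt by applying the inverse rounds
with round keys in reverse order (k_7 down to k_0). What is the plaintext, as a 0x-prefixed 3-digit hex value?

0x999

s_0 = ciphertext = 0x547
s_1 = InvRound(s_0, k_7) = 0x459
s_2 = InvRound(s_1, k_6) = 0x9D3
s_3 = InvRound(s_2, k_5) = 0x582
s_4 = InvRound(s_3, k_4) = 0x6DE
s_5 = InvRound(s_4, k_3) = 0x1A0
s_6 = InvRound(s_5, k_2) = 0xB0D
s_7 = InvRound(s_6, k_1) = 0x019
s_8 = InvRound(s_7, k_0) = 0x999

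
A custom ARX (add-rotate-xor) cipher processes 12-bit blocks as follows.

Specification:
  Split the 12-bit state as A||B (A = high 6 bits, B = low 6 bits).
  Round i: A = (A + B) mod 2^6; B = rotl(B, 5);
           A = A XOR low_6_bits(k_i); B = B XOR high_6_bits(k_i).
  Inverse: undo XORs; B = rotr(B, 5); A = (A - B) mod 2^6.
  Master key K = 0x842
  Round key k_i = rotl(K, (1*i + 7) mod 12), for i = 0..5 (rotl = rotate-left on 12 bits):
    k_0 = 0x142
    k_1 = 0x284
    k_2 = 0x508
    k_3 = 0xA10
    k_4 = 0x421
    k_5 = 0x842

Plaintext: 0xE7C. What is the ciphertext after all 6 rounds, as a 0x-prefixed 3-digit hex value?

s_0 = plaintext = 0xE7C
s_1 = Round(s_0, k_0) = 0xDDB
s_2 = Round(s_1, k_1) = 0x5A7
s_3 = Round(s_2, k_2) = 0xD67
s_4 = Round(s_3, k_3) = 0x31B
s_5 = Round(s_4, k_4) = 0x1BD
s_6 = Round(s_5, k_5) = 0x05F

0x05F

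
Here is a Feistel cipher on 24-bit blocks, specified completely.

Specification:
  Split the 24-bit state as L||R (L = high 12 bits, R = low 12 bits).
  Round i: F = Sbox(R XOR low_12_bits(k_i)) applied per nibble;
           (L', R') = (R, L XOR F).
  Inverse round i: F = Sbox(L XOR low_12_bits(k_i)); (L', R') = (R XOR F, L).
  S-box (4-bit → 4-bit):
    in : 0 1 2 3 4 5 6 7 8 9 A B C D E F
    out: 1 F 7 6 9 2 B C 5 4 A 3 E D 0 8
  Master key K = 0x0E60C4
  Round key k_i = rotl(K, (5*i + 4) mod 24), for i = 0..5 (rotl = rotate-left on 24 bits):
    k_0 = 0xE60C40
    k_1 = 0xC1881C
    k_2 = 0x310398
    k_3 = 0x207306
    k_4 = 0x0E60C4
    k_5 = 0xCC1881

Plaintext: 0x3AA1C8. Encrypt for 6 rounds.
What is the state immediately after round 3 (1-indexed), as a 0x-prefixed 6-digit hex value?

s_0 = plaintext = 0x3AA1C8
s_1 = Round(s_0, k_0) = 0x1C8EFF
s_2 = Round(s_1, k_1) = 0xEFFACE
s_3 = Round(s_2, k_2) = 0xACEAD4
s_4 = Round(s_3, k_3) = 0xAD4E19
s_5 = Round(s_4, k_4) = 0xE19A09
s_6 = Round(s_5, k_5) = 0xA0994C

0xACEAD4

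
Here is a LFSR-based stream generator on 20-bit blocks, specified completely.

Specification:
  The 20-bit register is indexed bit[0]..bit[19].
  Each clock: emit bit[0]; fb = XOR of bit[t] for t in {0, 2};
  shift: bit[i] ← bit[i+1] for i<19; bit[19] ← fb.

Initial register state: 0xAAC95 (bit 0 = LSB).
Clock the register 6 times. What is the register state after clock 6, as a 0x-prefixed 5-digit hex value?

reg_0 = 0xAAC95
clock 1: out=1, reg = 0x5564A
clock 2: out=0, reg = 0x2AB25
clock 3: out=1, reg = 0x15592
clock 4: out=0, reg = 0x0AAC9
clock 5: out=1, reg = 0x85564
clock 6: out=0, reg = 0xC2AB2

0xC2AB2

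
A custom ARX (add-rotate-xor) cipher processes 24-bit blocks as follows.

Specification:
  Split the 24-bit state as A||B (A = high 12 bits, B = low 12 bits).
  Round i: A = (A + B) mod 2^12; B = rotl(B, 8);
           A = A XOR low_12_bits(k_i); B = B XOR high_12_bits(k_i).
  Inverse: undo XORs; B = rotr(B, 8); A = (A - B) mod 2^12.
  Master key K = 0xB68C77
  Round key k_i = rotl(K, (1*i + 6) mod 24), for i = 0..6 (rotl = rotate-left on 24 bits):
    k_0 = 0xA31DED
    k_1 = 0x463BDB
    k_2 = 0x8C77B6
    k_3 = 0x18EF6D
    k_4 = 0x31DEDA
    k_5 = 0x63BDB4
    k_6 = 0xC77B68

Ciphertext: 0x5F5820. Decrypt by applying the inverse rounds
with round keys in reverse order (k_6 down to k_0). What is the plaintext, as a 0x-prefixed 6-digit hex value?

0xDFCE04

s_0 = ciphertext = 0x5F5820
s_1 = InvRound(s_0, k_6) = 0x929574
s_2 = InvRound(s_1, k_5) = 0xFAA4F3
s_3 = InvRound(s_2, k_4) = 0x289EE7
s_4 = InvRound(s_3, k_3) = 0x74569F
s_5 = InvRound(s_4, k_2) = 0xB6558E
s_6 = InvRound(s_5, k_1) = 0x1EDED1
s_7 = InvRound(s_6, k_0) = 0xDFCE04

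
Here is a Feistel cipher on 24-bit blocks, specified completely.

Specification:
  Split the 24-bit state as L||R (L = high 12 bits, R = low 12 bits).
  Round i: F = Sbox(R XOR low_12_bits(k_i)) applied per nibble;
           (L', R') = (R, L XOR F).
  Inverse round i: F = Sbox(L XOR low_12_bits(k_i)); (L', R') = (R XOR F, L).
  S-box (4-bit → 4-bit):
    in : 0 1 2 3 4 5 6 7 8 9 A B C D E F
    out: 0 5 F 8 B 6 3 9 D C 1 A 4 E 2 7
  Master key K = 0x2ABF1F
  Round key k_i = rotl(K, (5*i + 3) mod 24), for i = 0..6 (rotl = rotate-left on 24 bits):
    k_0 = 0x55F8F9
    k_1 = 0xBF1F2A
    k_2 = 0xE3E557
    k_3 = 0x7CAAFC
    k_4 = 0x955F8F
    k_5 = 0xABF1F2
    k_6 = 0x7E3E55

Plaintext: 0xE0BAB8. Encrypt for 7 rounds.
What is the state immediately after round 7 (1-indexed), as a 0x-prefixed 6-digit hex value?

0x436B1D

s_0 = plaintext = 0xE0BAB8
s_1 = Round(s_0, k_0) = 0xAB81BE
s_2 = Round(s_1, k_1) = 0x1BE873
s_3 = Round(s_2, k_2) = 0x873F45
s_4 = Round(s_3, k_3) = 0xF45EDF
s_5 = Round(s_4, k_4) = 0xEDFA25
s_6 = Round(s_5, k_5) = 0xA25436
s_7 = Round(s_6, k_6) = 0x436B1D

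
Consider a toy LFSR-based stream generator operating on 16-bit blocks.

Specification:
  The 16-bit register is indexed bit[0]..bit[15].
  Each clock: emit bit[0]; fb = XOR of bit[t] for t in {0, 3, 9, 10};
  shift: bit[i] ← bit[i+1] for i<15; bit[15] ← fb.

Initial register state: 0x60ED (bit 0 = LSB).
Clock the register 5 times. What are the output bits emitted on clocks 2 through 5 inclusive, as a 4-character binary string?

0110

reg_0 = 0x60ED
clock 1: out=1, reg = 0x3076
clock 2: out=0, reg = 0x183B
clock 3: out=1, reg = 0x0C1D
clock 4: out=1, reg = 0x860E
clock 5: out=0, reg = 0xC307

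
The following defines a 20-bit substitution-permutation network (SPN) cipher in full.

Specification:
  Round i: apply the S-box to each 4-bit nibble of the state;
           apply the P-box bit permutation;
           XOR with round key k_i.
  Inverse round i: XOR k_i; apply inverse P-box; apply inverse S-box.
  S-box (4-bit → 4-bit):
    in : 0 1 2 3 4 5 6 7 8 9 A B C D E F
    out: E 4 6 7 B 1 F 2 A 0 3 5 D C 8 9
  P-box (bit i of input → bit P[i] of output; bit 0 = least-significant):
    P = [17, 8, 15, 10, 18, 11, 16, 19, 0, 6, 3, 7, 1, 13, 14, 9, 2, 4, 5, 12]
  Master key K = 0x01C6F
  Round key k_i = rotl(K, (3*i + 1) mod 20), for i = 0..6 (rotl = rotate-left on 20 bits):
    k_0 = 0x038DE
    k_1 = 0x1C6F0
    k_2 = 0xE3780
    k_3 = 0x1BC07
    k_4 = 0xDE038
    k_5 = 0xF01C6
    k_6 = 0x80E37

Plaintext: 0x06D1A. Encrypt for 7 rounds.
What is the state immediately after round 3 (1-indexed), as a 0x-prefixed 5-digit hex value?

0x12180

s_0 = plaintext = 0x06D1A
s_1 = Round(s_0, k_0) = 0x34B64
s_2 = Round(s_1, k_1) = 0xEE9CF
s_3 = Round(s_2, k_2) = 0x12180
s_4 = Round(s_3, k_3) = 0x9512F
s_5 = Round(s_4, k_4) = 0xEEC32
s_6 = Round(s_5, k_5) = 0xA9A4F
s_7 = Round(s_6, k_6) = 0x60262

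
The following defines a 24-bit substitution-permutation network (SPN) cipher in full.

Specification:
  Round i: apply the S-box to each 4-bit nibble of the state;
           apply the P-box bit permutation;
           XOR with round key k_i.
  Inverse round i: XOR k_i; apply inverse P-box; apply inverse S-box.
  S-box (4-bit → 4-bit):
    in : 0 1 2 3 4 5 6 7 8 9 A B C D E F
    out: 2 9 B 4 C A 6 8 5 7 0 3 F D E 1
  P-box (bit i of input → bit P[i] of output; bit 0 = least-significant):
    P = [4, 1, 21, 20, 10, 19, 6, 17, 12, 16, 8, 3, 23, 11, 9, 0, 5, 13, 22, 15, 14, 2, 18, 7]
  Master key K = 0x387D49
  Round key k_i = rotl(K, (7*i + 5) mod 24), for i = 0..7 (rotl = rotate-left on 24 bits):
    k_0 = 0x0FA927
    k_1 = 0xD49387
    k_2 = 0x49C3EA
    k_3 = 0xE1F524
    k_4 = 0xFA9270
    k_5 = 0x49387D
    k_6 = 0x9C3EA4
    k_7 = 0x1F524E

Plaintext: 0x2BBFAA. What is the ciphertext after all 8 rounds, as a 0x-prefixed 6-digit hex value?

0xCB0DD9

s_0 = plaintext = 0x2BBFAA
s_1 = Round(s_0, k_0) = 0x8FD183
s_2 = Round(s_1, k_1) = 0x70C5EE
s_3 = Round(s_2, k_2) = 0xF2E921
s_4 = Round(s_3, k_3) = 0xFA0A15
s_5 = Round(s_4, k_4) = 0xE8DE72
s_6 = Round(s_5, k_5) = 0x9E3BC2
s_7 = Round(s_6, k_6) = 0xC3C8F2
s_8 = Round(s_7, k_7) = 0xCB0DD9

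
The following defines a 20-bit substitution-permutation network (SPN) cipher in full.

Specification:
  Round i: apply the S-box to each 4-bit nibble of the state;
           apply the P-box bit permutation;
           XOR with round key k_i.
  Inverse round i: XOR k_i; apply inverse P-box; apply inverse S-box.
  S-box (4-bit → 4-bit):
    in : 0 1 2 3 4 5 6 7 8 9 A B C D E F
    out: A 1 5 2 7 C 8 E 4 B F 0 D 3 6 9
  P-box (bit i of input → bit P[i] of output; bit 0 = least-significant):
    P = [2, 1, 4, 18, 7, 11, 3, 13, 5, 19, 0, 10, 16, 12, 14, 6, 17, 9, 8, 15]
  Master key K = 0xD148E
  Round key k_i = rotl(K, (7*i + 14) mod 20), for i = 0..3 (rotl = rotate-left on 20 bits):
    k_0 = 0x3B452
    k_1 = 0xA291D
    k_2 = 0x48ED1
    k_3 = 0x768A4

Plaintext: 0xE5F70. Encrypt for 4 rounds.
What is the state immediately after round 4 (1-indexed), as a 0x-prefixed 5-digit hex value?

0x01F64

s_0 = plaintext = 0xE5F70
s_1 = Round(s_0, k_0) = 0x7DB38
s_2 = Round(s_1, k_1) = 0xBB20D
s_3 = Round(s_2, k_2) = 0x4A6F6
s_4 = Round(s_3, k_3) = 0x01F64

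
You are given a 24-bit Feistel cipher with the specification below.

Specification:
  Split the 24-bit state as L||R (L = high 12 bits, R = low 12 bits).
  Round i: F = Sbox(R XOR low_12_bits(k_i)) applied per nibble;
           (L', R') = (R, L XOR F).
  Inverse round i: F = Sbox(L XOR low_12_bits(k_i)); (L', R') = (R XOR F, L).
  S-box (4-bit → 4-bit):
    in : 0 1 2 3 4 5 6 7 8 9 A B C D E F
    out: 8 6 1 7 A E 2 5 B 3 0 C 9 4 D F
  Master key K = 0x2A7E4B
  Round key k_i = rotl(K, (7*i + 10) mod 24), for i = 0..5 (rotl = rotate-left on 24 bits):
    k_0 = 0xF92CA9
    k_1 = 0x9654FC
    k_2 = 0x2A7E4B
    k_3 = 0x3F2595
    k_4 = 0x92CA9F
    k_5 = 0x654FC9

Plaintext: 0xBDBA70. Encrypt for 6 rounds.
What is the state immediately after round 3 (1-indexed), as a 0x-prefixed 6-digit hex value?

s_0 = plaintext = 0xBDBA70
s_1 = Round(s_0, k_0) = 0xA70998
s_2 = Round(s_1, k_1) = 0x998E5A
s_3 = Round(s_2, k_2) = 0xE5A1FE
s_4 = Round(s_3, k_3) = 0x1FE476
s_5 = Round(s_4, k_4) = 0x476C2D
s_6 = Round(s_5, k_5) = 0xC2D3AC

0xE5A1FE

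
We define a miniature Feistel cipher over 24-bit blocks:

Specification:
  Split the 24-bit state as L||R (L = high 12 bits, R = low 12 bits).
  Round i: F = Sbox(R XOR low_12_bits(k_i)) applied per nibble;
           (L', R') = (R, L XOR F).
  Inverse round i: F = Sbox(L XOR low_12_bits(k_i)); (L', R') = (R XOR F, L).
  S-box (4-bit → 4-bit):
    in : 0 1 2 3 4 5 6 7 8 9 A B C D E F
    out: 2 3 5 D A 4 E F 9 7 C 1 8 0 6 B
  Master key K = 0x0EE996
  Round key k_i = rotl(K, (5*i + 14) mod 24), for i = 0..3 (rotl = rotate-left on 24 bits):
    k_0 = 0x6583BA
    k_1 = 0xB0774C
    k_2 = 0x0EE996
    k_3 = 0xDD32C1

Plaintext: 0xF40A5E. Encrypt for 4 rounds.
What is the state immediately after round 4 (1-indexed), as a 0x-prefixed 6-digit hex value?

0x174CA4

s_0 = plaintext = 0xF40A5E
s_1 = Round(s_0, k_0) = 0xA5E82A
s_2 = Round(s_1, k_1) = 0x82A1B0
s_3 = Round(s_2, k_2) = 0x1B0174
s_4 = Round(s_3, k_3) = 0x174CA4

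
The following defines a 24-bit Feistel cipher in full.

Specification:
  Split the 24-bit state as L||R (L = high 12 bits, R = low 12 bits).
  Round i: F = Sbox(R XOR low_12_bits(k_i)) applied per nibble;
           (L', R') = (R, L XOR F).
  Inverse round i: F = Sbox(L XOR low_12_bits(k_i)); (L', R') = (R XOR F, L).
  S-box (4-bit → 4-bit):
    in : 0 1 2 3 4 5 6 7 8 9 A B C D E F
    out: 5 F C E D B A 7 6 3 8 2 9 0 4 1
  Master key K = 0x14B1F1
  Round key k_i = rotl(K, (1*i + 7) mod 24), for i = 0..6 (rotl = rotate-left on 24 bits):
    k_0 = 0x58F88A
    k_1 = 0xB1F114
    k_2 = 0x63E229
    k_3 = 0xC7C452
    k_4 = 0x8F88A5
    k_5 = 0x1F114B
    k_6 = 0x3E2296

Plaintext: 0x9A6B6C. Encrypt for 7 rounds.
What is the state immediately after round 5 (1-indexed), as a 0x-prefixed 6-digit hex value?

0x12FA3A

s_0 = plaintext = 0x9A6B6C
s_1 = Round(s_0, k_0) = 0xB6C7EC
s_2 = Round(s_1, k_1) = 0x7EC17A
s_3 = Round(s_2, k_2) = 0x17A952
s_4 = Round(s_3, k_3) = 0x95212F
s_5 = Round(s_4, k_4) = 0x12FA3A
s_6 = Round(s_5, k_5) = 0xA3A350
s_7 = Round(s_6, k_6) = 0x3505A0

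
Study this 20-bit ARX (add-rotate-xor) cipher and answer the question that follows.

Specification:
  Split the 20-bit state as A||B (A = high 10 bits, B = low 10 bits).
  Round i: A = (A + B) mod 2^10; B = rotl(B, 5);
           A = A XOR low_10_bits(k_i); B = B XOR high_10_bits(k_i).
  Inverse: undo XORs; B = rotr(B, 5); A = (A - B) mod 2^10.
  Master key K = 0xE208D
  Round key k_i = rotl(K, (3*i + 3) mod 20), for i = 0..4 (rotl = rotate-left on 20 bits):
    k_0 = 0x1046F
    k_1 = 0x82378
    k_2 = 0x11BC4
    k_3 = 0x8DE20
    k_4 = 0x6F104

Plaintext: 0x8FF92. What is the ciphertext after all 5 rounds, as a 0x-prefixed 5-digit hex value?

0xC4C06

s_0 = plaintext = 0x8FF92
s_1 = Round(s_0, k_0) = 0x6FA1D
s_2 = Round(s_1, k_1) = 0x28DB8
s_3 = Round(s_2, k_2) = 0x67F4B
s_4 = Round(s_3, k_3) = 0xB2B4D
s_5 = Round(s_4, k_4) = 0xC4C06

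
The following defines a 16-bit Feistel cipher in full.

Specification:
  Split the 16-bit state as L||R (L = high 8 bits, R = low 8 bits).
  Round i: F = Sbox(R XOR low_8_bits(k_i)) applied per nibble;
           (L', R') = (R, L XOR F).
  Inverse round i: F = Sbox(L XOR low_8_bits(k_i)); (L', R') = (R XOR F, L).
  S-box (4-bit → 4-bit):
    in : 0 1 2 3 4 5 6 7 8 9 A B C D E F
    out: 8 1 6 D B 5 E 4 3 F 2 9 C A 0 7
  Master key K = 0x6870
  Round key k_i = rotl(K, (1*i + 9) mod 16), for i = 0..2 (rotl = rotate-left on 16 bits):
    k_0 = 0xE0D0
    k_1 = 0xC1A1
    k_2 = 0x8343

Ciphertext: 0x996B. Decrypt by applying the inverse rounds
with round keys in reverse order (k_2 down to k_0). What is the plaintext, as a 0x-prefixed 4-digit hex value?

0xEB7A

s_0 = ciphertext = 0x996B
s_1 = InvRound(s_0, k_2) = 0xC999
s_2 = InvRound(s_1, k_1) = 0x7AC9
s_3 = InvRound(s_2, k_0) = 0xEB7A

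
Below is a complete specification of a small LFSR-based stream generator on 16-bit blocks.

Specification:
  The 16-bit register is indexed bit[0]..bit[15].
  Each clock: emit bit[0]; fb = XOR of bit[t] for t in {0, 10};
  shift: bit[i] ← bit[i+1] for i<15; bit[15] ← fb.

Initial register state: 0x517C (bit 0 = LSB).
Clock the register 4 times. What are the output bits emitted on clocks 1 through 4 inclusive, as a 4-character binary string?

reg_0 = 0x517C
clock 1: out=0, reg = 0x28BE
clock 2: out=0, reg = 0x145F
clock 3: out=1, reg = 0x0A2F
clock 4: out=1, reg = 0x8517

0011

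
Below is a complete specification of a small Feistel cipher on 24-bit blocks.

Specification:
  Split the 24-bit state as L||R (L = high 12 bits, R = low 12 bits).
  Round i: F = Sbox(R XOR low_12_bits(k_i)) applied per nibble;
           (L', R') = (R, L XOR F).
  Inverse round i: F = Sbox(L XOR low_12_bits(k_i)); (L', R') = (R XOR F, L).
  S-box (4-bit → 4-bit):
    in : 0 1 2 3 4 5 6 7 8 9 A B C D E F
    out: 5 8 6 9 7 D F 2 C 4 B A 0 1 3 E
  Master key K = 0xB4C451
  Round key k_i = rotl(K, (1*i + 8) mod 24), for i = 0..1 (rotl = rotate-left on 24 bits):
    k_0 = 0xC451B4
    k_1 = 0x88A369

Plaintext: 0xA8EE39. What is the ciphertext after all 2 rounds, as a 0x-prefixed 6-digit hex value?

0x44FC56

s_0 = plaintext = 0xA8EE39
s_1 = Round(s_0, k_0) = 0xE3944F
s_2 = Round(s_1, k_1) = 0x44FC56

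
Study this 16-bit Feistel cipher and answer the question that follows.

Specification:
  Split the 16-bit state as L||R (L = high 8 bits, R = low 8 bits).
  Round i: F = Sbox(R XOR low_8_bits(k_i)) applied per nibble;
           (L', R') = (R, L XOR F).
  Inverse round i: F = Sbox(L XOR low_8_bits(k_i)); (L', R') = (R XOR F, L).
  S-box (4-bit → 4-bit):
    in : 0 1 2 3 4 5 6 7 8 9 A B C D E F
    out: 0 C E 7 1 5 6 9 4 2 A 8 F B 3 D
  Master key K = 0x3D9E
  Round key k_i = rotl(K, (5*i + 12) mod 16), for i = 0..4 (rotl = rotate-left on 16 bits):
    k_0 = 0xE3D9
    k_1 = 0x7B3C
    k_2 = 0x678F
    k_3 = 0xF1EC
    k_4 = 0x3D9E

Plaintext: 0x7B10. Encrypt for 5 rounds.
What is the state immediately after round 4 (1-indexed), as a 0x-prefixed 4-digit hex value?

0x4338

s_0 = plaintext = 0x7B10
s_1 = Round(s_0, k_0) = 0x1089
s_2 = Round(s_1, k_1) = 0x8995
s_3 = Round(s_2, k_2) = 0x9543
s_4 = Round(s_3, k_3) = 0x4338
s_5 = Round(s_4, k_4) = 0x38E5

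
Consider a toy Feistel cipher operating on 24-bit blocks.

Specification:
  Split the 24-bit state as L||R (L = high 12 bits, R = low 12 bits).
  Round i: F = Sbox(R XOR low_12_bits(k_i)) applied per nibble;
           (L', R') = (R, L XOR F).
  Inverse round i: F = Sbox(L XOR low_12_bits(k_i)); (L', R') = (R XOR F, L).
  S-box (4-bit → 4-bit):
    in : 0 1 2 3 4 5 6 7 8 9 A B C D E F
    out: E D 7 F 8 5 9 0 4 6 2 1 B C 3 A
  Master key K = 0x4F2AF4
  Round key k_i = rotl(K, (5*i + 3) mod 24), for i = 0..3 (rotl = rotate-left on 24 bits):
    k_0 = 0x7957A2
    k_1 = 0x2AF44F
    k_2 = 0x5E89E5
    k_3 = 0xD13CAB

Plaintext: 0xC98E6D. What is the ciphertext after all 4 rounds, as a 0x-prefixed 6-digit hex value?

s_0 = plaintext = 0xC98E6D
s_1 = Round(s_0, k_0) = 0xE6DA22
s_2 = Round(s_1, k_1) = 0xA22DF1
s_3 = Round(s_2, k_2) = 0xDF12FA
s_4 = Round(s_3, k_3) = 0x2FAEAC

0x2FAEAC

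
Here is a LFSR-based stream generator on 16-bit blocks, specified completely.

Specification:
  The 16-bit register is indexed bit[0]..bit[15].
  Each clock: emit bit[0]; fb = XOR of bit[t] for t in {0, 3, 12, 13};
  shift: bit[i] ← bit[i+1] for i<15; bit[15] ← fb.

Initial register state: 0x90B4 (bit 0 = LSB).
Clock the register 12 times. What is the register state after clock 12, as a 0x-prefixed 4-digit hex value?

0x3E79

reg_0 = 0x90B4
clock 1: out=0, reg = 0xC85A
clock 2: out=0, reg = 0xE42D
clock 3: out=1, reg = 0xF216
clock 4: out=0, reg = 0x790B
clock 5: out=1, reg = 0x3C85
clock 6: out=1, reg = 0x9E42
clock 7: out=0, reg = 0xCF21
clock 8: out=1, reg = 0xE790
clock 9: out=0, reg = 0xF3C8
clock 10: out=0, reg = 0xF9E4
clock 11: out=0, reg = 0x7CF2
clock 12: out=0, reg = 0x3E79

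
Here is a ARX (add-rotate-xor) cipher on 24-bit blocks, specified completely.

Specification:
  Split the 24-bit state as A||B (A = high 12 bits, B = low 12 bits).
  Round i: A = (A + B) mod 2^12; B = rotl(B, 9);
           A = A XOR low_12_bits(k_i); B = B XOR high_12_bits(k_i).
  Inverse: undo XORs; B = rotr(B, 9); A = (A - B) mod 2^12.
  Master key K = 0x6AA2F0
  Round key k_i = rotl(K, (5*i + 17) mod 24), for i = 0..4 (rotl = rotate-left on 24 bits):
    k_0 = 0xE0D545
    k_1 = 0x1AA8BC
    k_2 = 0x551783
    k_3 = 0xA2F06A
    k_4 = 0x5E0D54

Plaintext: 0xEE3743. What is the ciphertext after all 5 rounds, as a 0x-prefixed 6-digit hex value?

0x8DDB45

s_0 = plaintext = 0xEE3743
s_1 = Round(s_0, k_0) = 0x3638E5
s_2 = Round(s_1, k_1) = 0x4F4AB6
s_3 = Round(s_2, k_2) = 0x829807
s_4 = Round(s_3, k_3) = 0x05A52F
s_5 = Round(s_4, k_4) = 0x8DDB45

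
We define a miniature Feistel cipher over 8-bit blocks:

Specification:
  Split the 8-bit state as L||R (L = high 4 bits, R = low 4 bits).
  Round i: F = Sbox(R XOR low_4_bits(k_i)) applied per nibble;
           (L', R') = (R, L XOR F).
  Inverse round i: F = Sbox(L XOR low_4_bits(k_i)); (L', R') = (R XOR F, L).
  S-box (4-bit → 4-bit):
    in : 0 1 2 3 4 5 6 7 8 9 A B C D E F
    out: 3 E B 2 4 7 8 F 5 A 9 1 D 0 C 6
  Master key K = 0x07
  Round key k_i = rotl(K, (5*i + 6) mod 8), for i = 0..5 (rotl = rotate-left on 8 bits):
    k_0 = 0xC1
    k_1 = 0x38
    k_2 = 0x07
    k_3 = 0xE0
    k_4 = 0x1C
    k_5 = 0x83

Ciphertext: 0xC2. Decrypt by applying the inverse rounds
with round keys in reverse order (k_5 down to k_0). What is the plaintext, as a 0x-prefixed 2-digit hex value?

s_0 = ciphertext = 0xC2
s_1 = InvRound(s_0, k_5) = 0x4C
s_2 = InvRound(s_1, k_4) = 0x94
s_3 = InvRound(s_2, k_3) = 0xE9
s_4 = InvRound(s_3, k_2) = 0x3E
s_5 = InvRound(s_4, k_1) = 0xF3
s_6 = InvRound(s_5, k_0) = 0xFF

0xFF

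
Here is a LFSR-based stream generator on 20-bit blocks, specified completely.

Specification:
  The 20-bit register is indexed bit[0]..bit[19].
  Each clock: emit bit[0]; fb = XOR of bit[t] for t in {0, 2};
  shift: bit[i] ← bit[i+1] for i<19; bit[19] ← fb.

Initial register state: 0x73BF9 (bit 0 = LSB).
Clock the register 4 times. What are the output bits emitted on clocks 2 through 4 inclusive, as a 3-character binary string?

reg_0 = 0x73BF9
clock 1: out=1, reg = 0xB9DFC
clock 2: out=0, reg = 0xDCEFE
clock 3: out=0, reg = 0xEE77F
clock 4: out=1, reg = 0x773BF

001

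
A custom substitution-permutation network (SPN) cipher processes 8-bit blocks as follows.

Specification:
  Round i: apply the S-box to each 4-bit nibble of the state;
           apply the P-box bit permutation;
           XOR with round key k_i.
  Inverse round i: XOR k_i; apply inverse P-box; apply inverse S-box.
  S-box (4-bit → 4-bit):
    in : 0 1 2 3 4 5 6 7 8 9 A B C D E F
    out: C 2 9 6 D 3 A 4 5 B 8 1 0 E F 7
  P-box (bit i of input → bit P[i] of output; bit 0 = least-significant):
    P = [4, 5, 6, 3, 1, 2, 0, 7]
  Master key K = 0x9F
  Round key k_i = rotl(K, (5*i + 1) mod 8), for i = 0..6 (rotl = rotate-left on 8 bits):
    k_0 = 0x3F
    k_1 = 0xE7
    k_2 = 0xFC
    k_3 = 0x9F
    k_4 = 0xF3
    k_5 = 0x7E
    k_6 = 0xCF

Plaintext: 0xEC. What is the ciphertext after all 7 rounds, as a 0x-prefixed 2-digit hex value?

s_0 = plaintext = 0xEC
s_1 = Round(s_0, k_0) = 0xB8
s_2 = Round(s_1, k_1) = 0xB5
s_3 = Round(s_2, k_2) = 0xCE
s_4 = Round(s_3, k_3) = 0xE7
s_5 = Round(s_4, k_4) = 0x34
s_6 = Round(s_5, k_5) = 0x23
s_7 = Round(s_6, k_6) = 0x2D

0x2D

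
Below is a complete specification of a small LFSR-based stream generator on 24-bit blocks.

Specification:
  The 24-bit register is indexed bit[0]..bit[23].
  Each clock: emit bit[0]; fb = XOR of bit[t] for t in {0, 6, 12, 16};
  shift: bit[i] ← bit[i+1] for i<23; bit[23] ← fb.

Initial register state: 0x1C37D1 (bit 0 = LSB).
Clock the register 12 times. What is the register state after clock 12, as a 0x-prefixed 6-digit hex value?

0x7D11C3

reg_0 = 0x1C37D1
clock 1: out=1, reg = 0x8E1BE8
clock 2: out=0, reg = 0x470DF4
clock 3: out=0, reg = 0x2386FA
clock 4: out=0, reg = 0x11C37D
clock 5: out=1, reg = 0x88E1BE
clock 6: out=0, reg = 0x4470DF
clock 7: out=1, reg = 0xA2386F
clock 8: out=1, reg = 0xD11C37
clock 9: out=1, reg = 0xE88E1B
clock 10: out=1, reg = 0xF4470D
clock 11: out=1, reg = 0xFA2386
clock 12: out=0, reg = 0x7D11C3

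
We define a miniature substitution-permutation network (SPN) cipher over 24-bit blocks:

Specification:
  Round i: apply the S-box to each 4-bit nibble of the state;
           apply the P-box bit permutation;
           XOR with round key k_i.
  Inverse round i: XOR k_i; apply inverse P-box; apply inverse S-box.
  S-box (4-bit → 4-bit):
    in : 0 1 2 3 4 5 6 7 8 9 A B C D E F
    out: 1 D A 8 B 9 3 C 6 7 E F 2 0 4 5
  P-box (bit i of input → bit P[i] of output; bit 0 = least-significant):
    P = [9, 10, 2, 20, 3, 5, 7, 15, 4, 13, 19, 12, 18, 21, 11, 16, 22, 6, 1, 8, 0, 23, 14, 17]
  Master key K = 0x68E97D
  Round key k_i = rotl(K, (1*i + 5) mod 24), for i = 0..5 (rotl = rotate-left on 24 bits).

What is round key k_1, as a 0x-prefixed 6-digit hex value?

0x3A5F5A

K = 0x68E97D
k_0 = rotl(K, (1*0+5) mod 24) = rotl(K, 5) = 0x1D2FAD
k_1 = rotl(K, (1*1+5) mod 24) = rotl(K, 6) = 0x3A5F5A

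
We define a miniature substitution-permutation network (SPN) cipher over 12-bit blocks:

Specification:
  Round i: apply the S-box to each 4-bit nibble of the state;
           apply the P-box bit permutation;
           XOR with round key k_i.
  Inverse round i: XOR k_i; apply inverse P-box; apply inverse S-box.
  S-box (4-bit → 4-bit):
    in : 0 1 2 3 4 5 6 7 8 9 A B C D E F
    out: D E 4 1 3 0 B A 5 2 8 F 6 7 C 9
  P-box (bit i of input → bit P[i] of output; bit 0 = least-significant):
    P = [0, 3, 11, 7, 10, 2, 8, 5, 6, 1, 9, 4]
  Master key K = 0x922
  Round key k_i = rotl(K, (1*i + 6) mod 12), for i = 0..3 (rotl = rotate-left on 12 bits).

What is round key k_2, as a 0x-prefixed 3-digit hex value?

K = 0x922
k_0 = rotl(K, (1*0+6) mod 12) = rotl(K, 6) = 0x8A4
k_1 = rotl(K, (1*1+6) mod 12) = rotl(K, 7) = 0x149
k_2 = rotl(K, (1*2+6) mod 12) = rotl(K, 8) = 0x292

0x292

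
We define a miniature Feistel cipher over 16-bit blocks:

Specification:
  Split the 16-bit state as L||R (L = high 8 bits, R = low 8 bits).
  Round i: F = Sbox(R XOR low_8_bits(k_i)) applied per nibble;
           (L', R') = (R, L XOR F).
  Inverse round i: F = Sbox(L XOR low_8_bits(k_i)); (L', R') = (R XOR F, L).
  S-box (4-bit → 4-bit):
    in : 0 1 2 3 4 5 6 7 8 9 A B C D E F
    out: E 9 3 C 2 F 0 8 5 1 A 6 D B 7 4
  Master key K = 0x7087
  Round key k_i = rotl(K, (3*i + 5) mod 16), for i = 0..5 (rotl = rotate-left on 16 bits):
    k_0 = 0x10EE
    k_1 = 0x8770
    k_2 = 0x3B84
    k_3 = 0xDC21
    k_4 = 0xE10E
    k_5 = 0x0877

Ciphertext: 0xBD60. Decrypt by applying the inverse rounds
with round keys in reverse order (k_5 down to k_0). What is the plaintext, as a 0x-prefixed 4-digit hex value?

0x6CCA

s_0 = ciphertext = 0xBD60
s_1 = InvRound(s_0, k_5) = 0xBABD
s_2 = InvRound(s_1, k_4) = 0xDFBA
s_3 = InvRound(s_2, k_3) = 0xFDDF
s_4 = InvRound(s_3, k_2) = 0x5EFD
s_5 = InvRound(s_4, k_1) = 0xCA5E
s_6 = InvRound(s_5, k_0) = 0x6CCA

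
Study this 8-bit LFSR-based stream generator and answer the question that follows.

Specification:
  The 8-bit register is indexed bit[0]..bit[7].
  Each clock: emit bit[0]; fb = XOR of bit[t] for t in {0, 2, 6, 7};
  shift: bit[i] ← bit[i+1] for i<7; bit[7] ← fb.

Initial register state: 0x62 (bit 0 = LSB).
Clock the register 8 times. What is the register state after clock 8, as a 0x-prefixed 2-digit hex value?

0x65

reg_0 = 0x62
clock 1: out=0, reg = 0xB1
clock 2: out=1, reg = 0x58
clock 3: out=0, reg = 0xAC
clock 4: out=0, reg = 0x56
clock 5: out=0, reg = 0x2B
clock 6: out=1, reg = 0x95
clock 7: out=1, reg = 0xCA
clock 8: out=0, reg = 0x65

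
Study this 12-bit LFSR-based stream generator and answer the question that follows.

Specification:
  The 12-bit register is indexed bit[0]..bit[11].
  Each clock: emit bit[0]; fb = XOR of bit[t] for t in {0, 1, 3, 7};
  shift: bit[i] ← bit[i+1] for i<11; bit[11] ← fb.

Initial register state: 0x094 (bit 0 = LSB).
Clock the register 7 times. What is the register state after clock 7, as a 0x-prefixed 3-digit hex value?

0xDA1

reg_0 = 0x094
clock 1: out=0, reg = 0x84A
clock 2: out=0, reg = 0x425
clock 3: out=1, reg = 0xA12
clock 4: out=0, reg = 0xD09
clock 5: out=1, reg = 0x684
clock 6: out=0, reg = 0xB42
clock 7: out=0, reg = 0xDA1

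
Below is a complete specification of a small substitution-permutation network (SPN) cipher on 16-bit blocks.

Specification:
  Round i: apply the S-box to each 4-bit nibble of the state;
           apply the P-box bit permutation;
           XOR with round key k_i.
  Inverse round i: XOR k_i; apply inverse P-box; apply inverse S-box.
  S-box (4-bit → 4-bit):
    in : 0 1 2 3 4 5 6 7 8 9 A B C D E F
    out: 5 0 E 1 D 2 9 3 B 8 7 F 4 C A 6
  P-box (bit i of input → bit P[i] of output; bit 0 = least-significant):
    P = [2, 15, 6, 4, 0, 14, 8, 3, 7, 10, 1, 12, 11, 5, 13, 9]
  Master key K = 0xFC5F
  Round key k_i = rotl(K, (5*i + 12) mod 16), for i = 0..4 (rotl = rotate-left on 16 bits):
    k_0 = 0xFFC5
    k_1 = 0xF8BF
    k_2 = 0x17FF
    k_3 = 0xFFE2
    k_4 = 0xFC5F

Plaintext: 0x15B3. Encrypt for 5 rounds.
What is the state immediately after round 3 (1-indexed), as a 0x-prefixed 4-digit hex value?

0x124E

s_0 = plaintext = 0x15B3
s_1 = Round(s_0, k_0) = 0xBAC8
s_2 = Round(s_1, k_1) = 0x5709
s_3 = Round(s_2, k_2) = 0x124E
s_4 = Round(s_3, k_3) = 0x6AF9
s_5 = Round(s_4, k_4) = 0xB3CD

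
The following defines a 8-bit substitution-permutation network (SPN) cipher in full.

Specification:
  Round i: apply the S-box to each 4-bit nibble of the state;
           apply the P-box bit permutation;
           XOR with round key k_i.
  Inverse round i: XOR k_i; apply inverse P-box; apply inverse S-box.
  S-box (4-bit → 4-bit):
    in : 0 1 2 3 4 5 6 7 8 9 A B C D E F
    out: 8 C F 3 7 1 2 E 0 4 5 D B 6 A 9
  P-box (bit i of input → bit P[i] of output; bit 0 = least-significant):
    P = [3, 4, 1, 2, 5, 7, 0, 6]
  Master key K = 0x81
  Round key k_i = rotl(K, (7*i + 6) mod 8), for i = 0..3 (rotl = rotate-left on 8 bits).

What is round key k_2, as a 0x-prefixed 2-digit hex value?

0x18

K = 0x81
k_0 = rotl(K, (7*0+6) mod 8) = rotl(K, 6) = 0x60
k_1 = rotl(K, (7*1+6) mod 8) = rotl(K, 5) = 0x30
k_2 = rotl(K, (7*2+6) mod 8) = rotl(K, 4) = 0x18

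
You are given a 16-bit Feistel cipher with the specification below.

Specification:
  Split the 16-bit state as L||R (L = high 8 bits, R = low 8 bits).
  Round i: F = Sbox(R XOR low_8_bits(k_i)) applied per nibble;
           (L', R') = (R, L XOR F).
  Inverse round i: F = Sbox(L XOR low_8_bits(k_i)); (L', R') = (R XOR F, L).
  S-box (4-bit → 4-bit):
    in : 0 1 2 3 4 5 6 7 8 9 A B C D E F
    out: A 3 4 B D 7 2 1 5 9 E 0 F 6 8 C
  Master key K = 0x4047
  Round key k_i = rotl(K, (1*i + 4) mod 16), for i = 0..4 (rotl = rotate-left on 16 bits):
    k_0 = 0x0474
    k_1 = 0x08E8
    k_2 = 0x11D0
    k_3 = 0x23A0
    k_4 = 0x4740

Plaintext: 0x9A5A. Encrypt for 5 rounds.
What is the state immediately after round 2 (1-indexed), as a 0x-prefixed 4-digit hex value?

s_0 = plaintext = 0x9A5A
s_1 = Round(s_0, k_0) = 0x5AD2
s_2 = Round(s_1, k_1) = 0xD2E4
s_3 = Round(s_2, k_2) = 0xE46F
s_4 = Round(s_3, k_3) = 0x6F18
s_5 = Round(s_4, k_4) = 0x181A

0xD2E4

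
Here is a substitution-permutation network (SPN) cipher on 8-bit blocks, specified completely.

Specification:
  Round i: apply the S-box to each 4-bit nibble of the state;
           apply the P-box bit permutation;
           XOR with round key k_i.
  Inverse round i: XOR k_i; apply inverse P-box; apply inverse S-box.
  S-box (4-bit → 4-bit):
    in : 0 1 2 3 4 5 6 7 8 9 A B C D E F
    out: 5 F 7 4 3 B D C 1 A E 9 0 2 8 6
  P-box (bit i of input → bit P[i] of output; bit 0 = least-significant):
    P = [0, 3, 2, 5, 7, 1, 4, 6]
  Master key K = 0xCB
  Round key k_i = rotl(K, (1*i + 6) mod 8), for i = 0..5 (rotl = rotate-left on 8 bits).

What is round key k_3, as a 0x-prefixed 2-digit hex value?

0x97

K = 0xCB
k_0 = rotl(K, (1*0+6) mod 8) = rotl(K, 6) = 0xF2
k_1 = rotl(K, (1*1+6) mod 8) = rotl(K, 7) = 0xE5
k_2 = rotl(K, (1*2+6) mod 8) = rotl(K, 0) = 0xCB
k_3 = rotl(K, (1*3+6) mod 8) = rotl(K, 1) = 0x97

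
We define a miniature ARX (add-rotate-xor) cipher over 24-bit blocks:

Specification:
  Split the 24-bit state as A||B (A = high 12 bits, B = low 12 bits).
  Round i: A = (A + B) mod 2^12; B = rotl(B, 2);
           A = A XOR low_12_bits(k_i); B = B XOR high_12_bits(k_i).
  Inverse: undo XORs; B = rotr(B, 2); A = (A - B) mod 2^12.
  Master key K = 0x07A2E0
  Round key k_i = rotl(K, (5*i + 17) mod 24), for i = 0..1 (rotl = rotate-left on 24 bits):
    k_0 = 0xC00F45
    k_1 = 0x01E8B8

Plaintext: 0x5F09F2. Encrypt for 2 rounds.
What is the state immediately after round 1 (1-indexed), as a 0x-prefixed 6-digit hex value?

s_0 = plaintext = 0x5F09F2
s_1 = Round(s_0, k_0) = 0x0A7BCA
s_2 = Round(s_1, k_1) = 0x4C9F34

0x0A7BCA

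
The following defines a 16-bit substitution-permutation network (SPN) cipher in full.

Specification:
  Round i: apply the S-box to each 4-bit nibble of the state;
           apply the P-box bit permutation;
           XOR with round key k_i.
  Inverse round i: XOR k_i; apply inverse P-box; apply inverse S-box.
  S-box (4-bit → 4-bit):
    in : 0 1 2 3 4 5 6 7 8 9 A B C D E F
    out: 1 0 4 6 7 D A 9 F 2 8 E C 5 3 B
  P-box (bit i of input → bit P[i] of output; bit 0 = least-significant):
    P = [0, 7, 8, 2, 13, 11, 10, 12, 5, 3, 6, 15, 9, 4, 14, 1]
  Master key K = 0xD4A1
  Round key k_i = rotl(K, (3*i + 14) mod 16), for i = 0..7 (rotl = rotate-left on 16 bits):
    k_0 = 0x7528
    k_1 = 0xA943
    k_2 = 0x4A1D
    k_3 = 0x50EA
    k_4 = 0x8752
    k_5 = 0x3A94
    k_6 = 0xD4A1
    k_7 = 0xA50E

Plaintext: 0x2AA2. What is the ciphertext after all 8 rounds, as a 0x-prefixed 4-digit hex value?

0xB757

s_0 = plaintext = 0x2AA2
s_1 = Round(s_0, k_0) = 0xA428
s_2 = Round(s_1, k_1) = 0xACAC
s_3 = Round(s_2, k_2) = 0xDB5B
s_4 = Round(s_3, k_3) = 0xA726
s_5 = Round(s_4, k_4) = 0x03F4
s_6 = Round(s_5, k_5) = 0x015D
s_7 = Round(s_6, k_6) = 0xE3A0
s_8 = Round(s_7, k_7) = 0xB757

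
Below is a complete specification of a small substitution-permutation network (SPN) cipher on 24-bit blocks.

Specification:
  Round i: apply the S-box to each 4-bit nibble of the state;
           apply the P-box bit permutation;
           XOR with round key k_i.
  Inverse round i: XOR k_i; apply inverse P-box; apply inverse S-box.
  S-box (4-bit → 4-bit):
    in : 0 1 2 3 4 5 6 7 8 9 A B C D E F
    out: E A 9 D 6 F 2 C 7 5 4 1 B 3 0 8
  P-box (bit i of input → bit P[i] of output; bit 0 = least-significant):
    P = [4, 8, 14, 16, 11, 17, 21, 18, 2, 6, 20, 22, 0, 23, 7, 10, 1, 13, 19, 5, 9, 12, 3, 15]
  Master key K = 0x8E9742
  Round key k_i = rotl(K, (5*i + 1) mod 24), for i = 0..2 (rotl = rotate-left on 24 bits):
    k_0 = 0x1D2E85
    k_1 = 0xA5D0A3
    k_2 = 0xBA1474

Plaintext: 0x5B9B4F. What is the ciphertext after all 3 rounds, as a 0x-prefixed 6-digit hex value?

0x728252

s_0 = plaintext = 0x5B9B4F
s_1 = Round(s_0, k_0) = 0x3EBC0A
s_2 = Round(s_1, k_1) = 0xC312EE
s_3 = Round(s_2, k_2) = 0x728252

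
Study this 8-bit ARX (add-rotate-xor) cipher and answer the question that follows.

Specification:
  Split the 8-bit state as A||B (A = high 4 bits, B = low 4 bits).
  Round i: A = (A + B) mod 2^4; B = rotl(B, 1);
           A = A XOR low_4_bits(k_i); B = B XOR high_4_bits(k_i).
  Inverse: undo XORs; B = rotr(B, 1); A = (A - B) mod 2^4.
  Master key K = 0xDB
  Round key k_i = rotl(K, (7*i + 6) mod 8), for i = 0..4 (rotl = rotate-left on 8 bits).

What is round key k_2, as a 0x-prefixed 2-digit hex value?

0xBD

K = 0xDB
k_0 = rotl(K, (7*0+6) mod 8) = rotl(K, 6) = 0xF6
k_1 = rotl(K, (7*1+6) mod 8) = rotl(K, 5) = 0x7B
k_2 = rotl(K, (7*2+6) mod 8) = rotl(K, 4) = 0xBD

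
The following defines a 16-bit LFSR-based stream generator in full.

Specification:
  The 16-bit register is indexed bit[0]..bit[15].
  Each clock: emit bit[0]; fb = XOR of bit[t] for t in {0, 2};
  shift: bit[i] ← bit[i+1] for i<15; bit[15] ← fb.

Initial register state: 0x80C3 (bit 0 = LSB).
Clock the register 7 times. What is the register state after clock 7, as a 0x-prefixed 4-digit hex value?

reg_0 = 0x80C3
clock 1: out=1, reg = 0xC061
clock 2: out=1, reg = 0xE030
clock 3: out=0, reg = 0x7018
clock 4: out=0, reg = 0x380C
clock 5: out=0, reg = 0x9C06
clock 6: out=0, reg = 0xCE03
clock 7: out=1, reg = 0xE701

0xE701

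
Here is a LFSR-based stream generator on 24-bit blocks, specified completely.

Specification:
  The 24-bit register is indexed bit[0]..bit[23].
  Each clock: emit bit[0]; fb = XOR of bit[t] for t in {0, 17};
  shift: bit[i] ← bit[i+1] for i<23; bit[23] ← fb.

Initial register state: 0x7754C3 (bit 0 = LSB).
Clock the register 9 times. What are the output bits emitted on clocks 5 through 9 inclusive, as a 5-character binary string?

reg_0 = 0x7754C3
clock 1: out=1, reg = 0x3BAA61
clock 2: out=1, reg = 0x1DD530
clock 3: out=0, reg = 0x0EEA98
clock 4: out=0, reg = 0x87754C
clock 5: out=0, reg = 0xC3BAA6
clock 6: out=0, reg = 0xE1DD53
clock 7: out=1, reg = 0xF0EEA9
clock 8: out=1, reg = 0xF87754
clock 9: out=0, reg = 0x7C3BAA

00110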